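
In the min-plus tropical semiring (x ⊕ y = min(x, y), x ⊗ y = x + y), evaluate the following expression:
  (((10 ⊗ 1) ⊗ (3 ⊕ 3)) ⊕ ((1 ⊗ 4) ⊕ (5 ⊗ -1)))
(((10 ⊗ 1) ⊗ (3 ⊕ 3)) ⊕ ((1 ⊗ 4) ⊕ (5 ⊗ -1))) = 4

Expand innermost to outermost. Recall ⊕ takes the minimum of its arguments and ⊗ takes their sum. Working out the expression (((10 ⊗ 1) ⊗ (3 ⊕ 3)) ⊕ ((1 ⊗ 4) ⊕ (5 ⊗ -1))) gives 4.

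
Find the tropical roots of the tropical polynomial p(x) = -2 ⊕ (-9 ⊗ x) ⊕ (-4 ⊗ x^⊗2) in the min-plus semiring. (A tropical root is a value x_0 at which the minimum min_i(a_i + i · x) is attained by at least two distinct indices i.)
Roots: {-5, 7}

Each tropical root is a break point of the lower envelope of the lines y = a_i + i · x (there are 3 lines, with slopes 0, 1, ..., 2). Only the lines that attain the minimum somewhere contribute to roots; other lines are dominated. Here the surviving (envelope) indices are i = 2, i = 1, i = 0.
Intersections between consecutive envelope lines give the roots: for adjacent envelope indices i < j the intersection is x = (a_i − a_j) / (j − i). Reading off the sorted break points: {-5, 7}.
Verification: at each break x_0, at least two indices attain the minimum of min_i(a_i + i · x_0).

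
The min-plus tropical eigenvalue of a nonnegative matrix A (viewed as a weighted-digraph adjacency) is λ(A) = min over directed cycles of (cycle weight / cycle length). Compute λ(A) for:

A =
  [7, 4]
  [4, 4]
λ(A) = 4

Enumerate directed cycles and compute their means (weight / length). Sample:
  cycle 0 → 0: weight = 7, length = 1, mean = 7/1 ≈ 7.000
  cycle 1 → 1: weight = 4, length = 1, mean = 4/1 ≈ 4.000
  cycle 0 → 1 → 0: weight = 8, length = 2, mean = 8/2 ≈ 4.000
  cycle 1 → 0 → 1: weight = 8, length = 2, mean = 8/2 ≈ 4.000
Minimum mean = 4.000, attained e.g. along the cycle 1 → 1 with weight 4 and length 1. So λ(A) = 4/1 = 4.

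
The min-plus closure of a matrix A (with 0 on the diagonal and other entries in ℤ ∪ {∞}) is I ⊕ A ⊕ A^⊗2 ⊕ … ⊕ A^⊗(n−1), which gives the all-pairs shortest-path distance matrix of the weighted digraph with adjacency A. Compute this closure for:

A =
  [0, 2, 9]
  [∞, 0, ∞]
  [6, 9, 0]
Closure =
  [0, 2, 9]
  [∞, 0, ∞]
  [6, 8, 0]

This is the Floyd-Warshall all-pairs shortest-path computation. For each intermediate vertex k = 0, 1, …, 2, update dist[i][j] ← min(dist[i][j], dist[i][k] + dist[k][j]). The final matrix gives, for each (i, j), the minimum total weight of any directed path from i to j (possibly empty when i = j).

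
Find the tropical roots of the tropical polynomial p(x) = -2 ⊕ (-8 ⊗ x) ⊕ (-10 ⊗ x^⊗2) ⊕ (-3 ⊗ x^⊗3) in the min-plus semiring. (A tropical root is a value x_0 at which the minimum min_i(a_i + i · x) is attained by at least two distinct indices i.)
Roots: {-7, 2, 6}

Each tropical root is a break point of the lower envelope of the lines y = a_i + i · x (there are 4 lines, with slopes 0, 1, ..., 3). Only the lines that attain the minimum somewhere contribute to roots; other lines are dominated. Here the surviving (envelope) indices are i = 3, i = 2, i = 1, i = 0.
Intersections between consecutive envelope lines give the roots: for adjacent envelope indices i < j the intersection is x = (a_i − a_j) / (j − i). Reading off the sorted break points: {-7, 2, 6}.
Verification: at each break x_0, at least two indices attain the minimum of min_i(a_i + i · x_0).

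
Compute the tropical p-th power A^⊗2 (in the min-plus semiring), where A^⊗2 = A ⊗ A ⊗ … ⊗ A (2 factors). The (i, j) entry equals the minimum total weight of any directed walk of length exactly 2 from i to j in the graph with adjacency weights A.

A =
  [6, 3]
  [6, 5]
A^⊗2 =
  [9, 8]
  [11, 9]

Each entry (A^⊗2)_ij equals the minimum over all length-2 walks i = v_0 → v_1 → … → v_2 = j of Σ_t A[v_t][v_{t+1}]. For example, for (i, j) = (0, 1) we minimise over 2 possible intermediate vertex sequences; the minimum is 8, attained along the walk 0 → 1 → 1.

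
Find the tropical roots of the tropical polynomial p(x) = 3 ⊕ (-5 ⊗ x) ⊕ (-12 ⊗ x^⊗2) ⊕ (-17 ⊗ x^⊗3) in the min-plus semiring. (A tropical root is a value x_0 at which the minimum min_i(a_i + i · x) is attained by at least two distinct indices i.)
Roots: {5, 7, 8}

Each tropical root is a break point of the lower envelope of the lines y = a_i + i · x (there are 4 lines, with slopes 0, 1, ..., 3). Only the lines that attain the minimum somewhere contribute to roots; other lines are dominated. Here the surviving (envelope) indices are i = 3, i = 2, i = 1, i = 0.
Intersections between consecutive envelope lines give the roots: for adjacent envelope indices i < j the intersection is x = (a_i − a_j) / (j − i). Reading off the sorted break points: {5, 7, 8}.
Verification: at each break x_0, at least two indices attain the minimum of min_i(a_i + i · x_0).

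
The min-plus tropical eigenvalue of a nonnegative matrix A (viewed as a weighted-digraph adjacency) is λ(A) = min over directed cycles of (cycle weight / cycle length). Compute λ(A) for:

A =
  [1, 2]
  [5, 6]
λ(A) = 1

Enumerate directed cycles and compute their means (weight / length). Sample:
  cycle 0 → 0: weight = 1, length = 1, mean = 1/1 ≈ 1.000
  cycle 1 → 1: weight = 6, length = 1, mean = 6/1 ≈ 6.000
  cycle 0 → 1 → 0: weight = 7, length = 2, mean = 7/2 ≈ 3.500
  cycle 1 → 0 → 1: weight = 7, length = 2, mean = 7/2 ≈ 3.500
Minimum mean = 1.000, attained e.g. along the cycle 0 → 0 with weight 1 and length 1. So λ(A) = 1/1 = 1.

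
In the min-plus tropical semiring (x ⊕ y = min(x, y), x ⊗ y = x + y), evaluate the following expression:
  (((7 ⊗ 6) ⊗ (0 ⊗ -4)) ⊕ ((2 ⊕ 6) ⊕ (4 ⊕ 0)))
(((7 ⊗ 6) ⊗ (0 ⊗ -4)) ⊕ ((2 ⊕ 6) ⊕ (4 ⊕ 0))) = 0

Expand innermost to outermost. Recall ⊕ takes the minimum of its arguments and ⊗ takes their sum. Working out the expression (((7 ⊗ 6) ⊗ (0 ⊗ -4)) ⊕ ((2 ⊕ 6) ⊕ (4 ⊕ 0))) gives 0.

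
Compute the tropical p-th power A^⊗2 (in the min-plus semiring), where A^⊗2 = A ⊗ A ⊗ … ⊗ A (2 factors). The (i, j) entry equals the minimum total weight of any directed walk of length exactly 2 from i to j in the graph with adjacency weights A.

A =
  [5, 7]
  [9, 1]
A^⊗2 =
  [10, 8]
  [10, 2]

Each entry (A^⊗2)_ij equals the minimum over all length-2 walks i = v_0 → v_1 → … → v_2 = j of Σ_t A[v_t][v_{t+1}]. For example, for (i, j) = (0, 1) we minimise over 2 possible intermediate vertex sequences; the minimum is 8, attained along the walk 0 → 1 → 1.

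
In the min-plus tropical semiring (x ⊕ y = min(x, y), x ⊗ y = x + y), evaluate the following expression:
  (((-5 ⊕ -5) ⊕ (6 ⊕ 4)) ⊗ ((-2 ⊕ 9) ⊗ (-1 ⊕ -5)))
(((-5 ⊕ -5) ⊕ (6 ⊕ 4)) ⊗ ((-2 ⊕ 9) ⊗ (-1 ⊕ -5))) = -12

Expand innermost to outermost. Recall ⊕ takes the minimum of its arguments and ⊗ takes their sum. Working out the expression (((-5 ⊕ -5) ⊕ (6 ⊕ 4)) ⊗ ((-2 ⊕ 9) ⊗ (-1 ⊕ -5))) gives -12.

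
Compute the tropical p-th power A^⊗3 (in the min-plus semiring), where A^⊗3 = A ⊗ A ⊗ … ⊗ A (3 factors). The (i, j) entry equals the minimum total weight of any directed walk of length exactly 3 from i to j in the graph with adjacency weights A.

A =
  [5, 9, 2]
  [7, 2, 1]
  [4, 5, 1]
A^⊗3 =
  [7, 8, 4]
  [6, 6, 3]
  [6, 7, 3]

Each entry (A^⊗3)_ij equals the minimum over all length-3 walks i = v_0 → v_1 → … → v_3 = j of Σ_t A[v_t][v_{t+1}]. For example, for (i, j) = (0, 2) we minimise over 9 possible intermediate vertex sequences; the minimum is 4, attained along the walk 0 → 2 → 2 → 2.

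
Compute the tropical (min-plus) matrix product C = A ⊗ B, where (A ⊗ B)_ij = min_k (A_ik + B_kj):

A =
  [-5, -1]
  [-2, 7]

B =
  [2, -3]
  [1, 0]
A ⊗ B =
  [-3, -8]
  [0, -5]

Apply the min-plus product entry-by-entry:
  C[0][0] = min over k of (A[0][0] + B[0][0] = -5 + 2 = -3, A[0][1] + B[1][0] = -1 + 1 = 0) = -3 (attained at k = 0)
  C[0][1] = min over k of (A[0][0] + B[0][1] = -5 + -3 = -8, A[0][1] + B[1][1] = -1 + 0 = -1) = -8 (attained at k = 0)
  C[1][0] = min over k of (A[1][0] + B[0][0] = -2 + 2 = 0, A[1][1] + B[1][0] = 7 + 1 = 8) = 0 (attained at k = 0)
  C[1][1] = min over k of (A[1][0] + B[0][1] = -2 + -3 = -5, A[1][1] + B[1][1] = 7 + 0 = 7) = -5 (attained at k = 0)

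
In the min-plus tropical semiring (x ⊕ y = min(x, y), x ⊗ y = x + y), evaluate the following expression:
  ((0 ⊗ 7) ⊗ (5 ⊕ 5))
((0 ⊗ 7) ⊗ (5 ⊕ 5)) = 12

Expand innermost to outermost. Recall ⊕ takes the minimum of its arguments and ⊗ takes their sum. Working out the expression ((0 ⊗ 7) ⊗ (5 ⊕ 5)) gives 12.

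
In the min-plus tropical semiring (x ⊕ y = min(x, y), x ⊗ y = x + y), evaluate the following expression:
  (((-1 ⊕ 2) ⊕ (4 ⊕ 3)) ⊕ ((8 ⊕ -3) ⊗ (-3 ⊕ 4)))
(((-1 ⊕ 2) ⊕ (4 ⊕ 3)) ⊕ ((8 ⊕ -3) ⊗ (-3 ⊕ 4))) = -6

Expand innermost to outermost. Recall ⊕ takes the minimum of its arguments and ⊗ takes their sum. Working out the expression (((-1 ⊕ 2) ⊕ (4 ⊕ 3)) ⊕ ((8 ⊕ -3) ⊗ (-3 ⊕ 4))) gives -6.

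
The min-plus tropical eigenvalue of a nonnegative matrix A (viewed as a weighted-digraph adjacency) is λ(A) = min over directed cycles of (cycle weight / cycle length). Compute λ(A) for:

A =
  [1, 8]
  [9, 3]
λ(A) = 1

Enumerate directed cycles and compute their means (weight / length). Sample:
  cycle 0 → 0: weight = 1, length = 1, mean = 1/1 ≈ 1.000
  cycle 1 → 1: weight = 3, length = 1, mean = 3/1 ≈ 3.000
  cycle 0 → 1 → 0: weight = 17, length = 2, mean = 17/2 ≈ 8.500
  cycle 1 → 0 → 1: weight = 17, length = 2, mean = 17/2 ≈ 8.500
Minimum mean = 1.000, attained e.g. along the cycle 0 → 0 with weight 1 and length 1. So λ(A) = 1/1 = 1.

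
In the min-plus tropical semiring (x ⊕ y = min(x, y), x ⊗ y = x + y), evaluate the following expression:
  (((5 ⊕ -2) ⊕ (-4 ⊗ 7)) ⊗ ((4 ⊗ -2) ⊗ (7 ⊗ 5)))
(((5 ⊕ -2) ⊕ (-4 ⊗ 7)) ⊗ ((4 ⊗ -2) ⊗ (7 ⊗ 5))) = 12

Expand innermost to outermost. Recall ⊕ takes the minimum of its arguments and ⊗ takes their sum. Working out the expression (((5 ⊕ -2) ⊕ (-4 ⊗ 7)) ⊗ ((4 ⊗ -2) ⊗ (7 ⊗ 5))) gives 12.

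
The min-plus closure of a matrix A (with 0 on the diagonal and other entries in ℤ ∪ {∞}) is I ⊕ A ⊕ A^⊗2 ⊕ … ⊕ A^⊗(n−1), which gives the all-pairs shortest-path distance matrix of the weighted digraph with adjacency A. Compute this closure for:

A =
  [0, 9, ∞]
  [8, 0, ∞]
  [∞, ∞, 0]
Closure =
  [0, 9, ∞]
  [8, 0, ∞]
  [∞, ∞, 0]

This is the Floyd-Warshall all-pairs shortest-path computation. For each intermediate vertex k = 0, 1, …, 2, update dist[i][j] ← min(dist[i][j], dist[i][k] + dist[k][j]). The final matrix gives, for each (i, j), the minimum total weight of any directed path from i to j (possibly empty when i = j).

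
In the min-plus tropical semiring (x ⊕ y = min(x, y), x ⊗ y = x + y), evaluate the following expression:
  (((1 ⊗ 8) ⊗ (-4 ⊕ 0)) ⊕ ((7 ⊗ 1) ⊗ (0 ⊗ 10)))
(((1 ⊗ 8) ⊗ (-4 ⊕ 0)) ⊕ ((7 ⊗ 1) ⊗ (0 ⊗ 10))) = 5

Expand innermost to outermost. Recall ⊕ takes the minimum of its arguments and ⊗ takes their sum. Working out the expression (((1 ⊗ 8) ⊗ (-4 ⊕ 0)) ⊕ ((7 ⊗ 1) ⊗ (0 ⊗ 10))) gives 5.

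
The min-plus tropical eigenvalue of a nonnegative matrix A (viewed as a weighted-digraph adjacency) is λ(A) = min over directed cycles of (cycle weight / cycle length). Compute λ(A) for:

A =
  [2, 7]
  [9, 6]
λ(A) = 2

Enumerate directed cycles and compute their means (weight / length). Sample:
  cycle 0 → 0: weight = 2, length = 1, mean = 2/1 ≈ 2.000
  cycle 1 → 1: weight = 6, length = 1, mean = 6/1 ≈ 6.000
  cycle 0 → 1 → 0: weight = 16, length = 2, mean = 16/2 ≈ 8.000
  cycle 1 → 0 → 1: weight = 16, length = 2, mean = 16/2 ≈ 8.000
Minimum mean = 2.000, attained e.g. along the cycle 0 → 0 with weight 2 and length 1. So λ(A) = 2/1 = 2.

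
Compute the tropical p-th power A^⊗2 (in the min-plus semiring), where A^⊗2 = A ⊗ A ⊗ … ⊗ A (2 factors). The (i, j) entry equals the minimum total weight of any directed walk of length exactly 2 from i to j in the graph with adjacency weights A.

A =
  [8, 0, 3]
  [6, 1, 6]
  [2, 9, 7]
A^⊗2 =
  [5, 1, 6]
  [7, 2, 7]
  [9, 2, 5]

Each entry (A^⊗2)_ij equals the minimum over all length-2 walks i = v_0 → v_1 → … → v_2 = j of Σ_t A[v_t][v_{t+1}]. For example, for (i, j) = (0, 2) we minimise over 3 possible intermediate vertex sequences; the minimum is 6, attained along the walk 0 → 1 → 2.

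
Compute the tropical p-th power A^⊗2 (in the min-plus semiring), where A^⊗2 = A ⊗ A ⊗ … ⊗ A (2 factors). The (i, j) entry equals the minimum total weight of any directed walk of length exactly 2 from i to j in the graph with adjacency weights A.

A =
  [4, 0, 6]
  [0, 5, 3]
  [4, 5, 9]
A^⊗2 =
  [0, 4, 3]
  [4, 0, 6]
  [5, 4, 8]

Each entry (A^⊗2)_ij equals the minimum over all length-2 walks i = v_0 → v_1 → … → v_2 = j of Σ_t A[v_t][v_{t+1}]. For example, for (i, j) = (0, 2) we minimise over 3 possible intermediate vertex sequences; the minimum is 3, attained along the walk 0 → 1 → 2.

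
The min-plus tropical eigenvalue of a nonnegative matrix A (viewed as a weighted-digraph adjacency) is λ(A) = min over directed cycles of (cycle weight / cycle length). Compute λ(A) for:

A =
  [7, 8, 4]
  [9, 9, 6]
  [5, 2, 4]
λ(A) = 4

Enumerate directed cycles and compute their means (weight / length). Sample:
  cycle 0 → 0: weight = 7, length = 1, mean = 7/1 ≈ 7.000
  cycle 1 → 1: weight = 9, length = 1, mean = 9/1 ≈ 9.000
  cycle 2 → 2: weight = 4, length = 1, mean = 4/1 ≈ 4.000
  cycle 0 → 1 → 0: weight = 17, length = 2, mean = 17/2 ≈ 8.500
  cycle 0 → 2 → 0: weight = 9, length = 2, mean = 9/2 ≈ 4.500
  cycle 1 → 0 → 1: weight = 17, length = 2, mean = 17/2 ≈ 8.500
Minimum mean = 4.000, attained e.g. along the cycle 2 → 2 with weight 4 and length 1. So λ(A) = 4/1 = 4.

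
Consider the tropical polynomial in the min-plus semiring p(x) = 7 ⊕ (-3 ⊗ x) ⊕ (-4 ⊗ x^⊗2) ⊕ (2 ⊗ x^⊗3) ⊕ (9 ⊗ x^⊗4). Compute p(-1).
p(-1) = -6

A tropical monomial a ⊗ x^⊗i evaluates to a + i · x. Evaluating each term at x = -1:
  Term 0 contributes 7 + 0 · -1 = 7
  Term 1 contributes -3 + 1 · -1 = -4
  Term 2 contributes -4 + 2 · -1 = -6
  Term 3 contributes 2 + 3 · -1 = -1
  Term 4 contributes 9 + 4 · -1 = 5
p(-1) = ⊕ of these = min[7, -4, -6, -1, 5] = -6.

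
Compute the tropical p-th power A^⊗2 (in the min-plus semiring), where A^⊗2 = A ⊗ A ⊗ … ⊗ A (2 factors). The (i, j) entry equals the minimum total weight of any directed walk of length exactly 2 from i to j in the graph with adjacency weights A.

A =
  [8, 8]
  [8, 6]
A^⊗2 =
  [16, 14]
  [14, 12]

Each entry (A^⊗2)_ij equals the minimum over all length-2 walks i = v_0 → v_1 → … → v_2 = j of Σ_t A[v_t][v_{t+1}]. For example, for (i, j) = (0, 1) we minimise over 2 possible intermediate vertex sequences; the minimum is 14, attained along the walk 0 → 1 → 1.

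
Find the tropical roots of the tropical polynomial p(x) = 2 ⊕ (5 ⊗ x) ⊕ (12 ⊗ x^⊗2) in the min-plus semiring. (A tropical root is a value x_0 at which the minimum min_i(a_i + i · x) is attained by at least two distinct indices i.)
Roots: {-7, -3}

Each tropical root is a break point of the lower envelope of the lines y = a_i + i · x (there are 3 lines, with slopes 0, 1, ..., 2). Only the lines that attain the minimum somewhere contribute to roots; other lines are dominated. Here the surviving (envelope) indices are i = 2, i = 1, i = 0.
Intersections between consecutive envelope lines give the roots: for adjacent envelope indices i < j the intersection is x = (a_i − a_j) / (j − i). Reading off the sorted break points: {-7, -3}.
Verification: at each break x_0, at least two indices attain the minimum of min_i(a_i + i · x_0).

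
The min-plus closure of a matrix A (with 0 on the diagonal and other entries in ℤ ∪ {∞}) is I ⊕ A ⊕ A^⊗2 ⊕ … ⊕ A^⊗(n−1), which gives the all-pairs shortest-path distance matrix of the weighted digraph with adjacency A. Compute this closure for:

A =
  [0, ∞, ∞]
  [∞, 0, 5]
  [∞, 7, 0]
Closure =
  [0, ∞, ∞]
  [∞, 0, 5]
  [∞, 7, 0]

This is the Floyd-Warshall all-pairs shortest-path computation. For each intermediate vertex k = 0, 1, …, 2, update dist[i][j] ← min(dist[i][j], dist[i][k] + dist[k][j]). The final matrix gives, for each (i, j), the minimum total weight of any directed path from i to j (possibly empty when i = j).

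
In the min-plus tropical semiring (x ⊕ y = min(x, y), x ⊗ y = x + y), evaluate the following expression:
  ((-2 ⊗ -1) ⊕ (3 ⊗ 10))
((-2 ⊗ -1) ⊕ (3 ⊗ 10)) = -3

Expand innermost to outermost. Recall ⊕ takes the minimum of its arguments and ⊗ takes their sum. Working out the expression ((-2 ⊗ -1) ⊕ (3 ⊗ 10)) gives -3.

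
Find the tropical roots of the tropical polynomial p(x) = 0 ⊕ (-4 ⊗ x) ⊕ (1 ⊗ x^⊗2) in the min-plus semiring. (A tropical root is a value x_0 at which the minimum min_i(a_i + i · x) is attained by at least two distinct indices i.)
Roots: {-5, 4}

Each tropical root is a break point of the lower envelope of the lines y = a_i + i · x (there are 3 lines, with slopes 0, 1, ..., 2). Only the lines that attain the minimum somewhere contribute to roots; other lines are dominated. Here the surviving (envelope) indices are i = 2, i = 1, i = 0.
Intersections between consecutive envelope lines give the roots: for adjacent envelope indices i < j the intersection is x = (a_i − a_j) / (j − i). Reading off the sorted break points: {-5, 4}.
Verification: at each break x_0, at least two indices attain the minimum of min_i(a_i + i · x_0).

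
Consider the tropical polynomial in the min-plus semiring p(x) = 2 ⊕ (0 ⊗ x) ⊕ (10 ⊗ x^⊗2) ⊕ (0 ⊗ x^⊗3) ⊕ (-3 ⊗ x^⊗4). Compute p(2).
p(2) = 2

A tropical monomial a ⊗ x^⊗i evaluates to a + i · x. Evaluating each term at x = 2:
  Term 0 contributes 2 + 0 · 2 = 2
  Term 1 contributes 0 + 1 · 2 = 2
  Term 2 contributes 10 + 2 · 2 = 14
  Term 3 contributes 0 + 3 · 2 = 6
  Term 4 contributes -3 + 4 · 2 = 5
p(2) = ⊕ of these = min[2, 2, 14, 6, 5] = 2.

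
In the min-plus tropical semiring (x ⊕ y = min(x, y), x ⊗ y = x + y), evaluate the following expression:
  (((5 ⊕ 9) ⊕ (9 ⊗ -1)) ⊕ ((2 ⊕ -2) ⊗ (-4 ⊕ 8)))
(((5 ⊕ 9) ⊕ (9 ⊗ -1)) ⊕ ((2 ⊕ -2) ⊗ (-4 ⊕ 8))) = -6

Expand innermost to outermost. Recall ⊕ takes the minimum of its arguments and ⊗ takes their sum. Working out the expression (((5 ⊕ 9) ⊕ (9 ⊗ -1)) ⊕ ((2 ⊕ -2) ⊗ (-4 ⊕ 8))) gives -6.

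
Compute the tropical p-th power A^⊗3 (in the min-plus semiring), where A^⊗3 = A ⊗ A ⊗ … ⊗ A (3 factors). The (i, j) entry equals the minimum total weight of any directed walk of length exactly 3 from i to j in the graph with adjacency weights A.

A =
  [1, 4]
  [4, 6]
A^⊗3 =
  [3, 6]
  [6, 9]

Each entry (A^⊗3)_ij equals the minimum over all length-3 walks i = v_0 → v_1 → … → v_3 = j of Σ_t A[v_t][v_{t+1}]. For example, for (i, j) = (0, 1) we minimise over 4 possible intermediate vertex sequences; the minimum is 6, attained along the walk 0 → 0 → 0 → 1.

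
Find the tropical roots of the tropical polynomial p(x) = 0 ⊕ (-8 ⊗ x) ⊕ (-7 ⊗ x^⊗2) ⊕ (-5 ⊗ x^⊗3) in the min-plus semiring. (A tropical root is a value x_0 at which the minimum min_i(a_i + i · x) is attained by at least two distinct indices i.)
Roots: {-2, -1, 8}

Each tropical root is a break point of the lower envelope of the lines y = a_i + i · x (there are 4 lines, with slopes 0, 1, ..., 3). Only the lines that attain the minimum somewhere contribute to roots; other lines are dominated. Here the surviving (envelope) indices are i = 3, i = 2, i = 1, i = 0.
Intersections between consecutive envelope lines give the roots: for adjacent envelope indices i < j the intersection is x = (a_i − a_j) / (j − i). Reading off the sorted break points: {-2, -1, 8}.
Verification: at each break x_0, at least two indices attain the minimum of min_i(a_i + i · x_0).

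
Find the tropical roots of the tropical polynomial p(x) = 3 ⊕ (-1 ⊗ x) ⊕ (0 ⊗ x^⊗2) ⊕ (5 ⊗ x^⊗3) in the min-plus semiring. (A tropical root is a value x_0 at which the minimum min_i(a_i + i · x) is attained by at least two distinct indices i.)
Roots: {-5, -1, 4}

Each tropical root is a break point of the lower envelope of the lines y = a_i + i · x (there are 4 lines, with slopes 0, 1, ..., 3). Only the lines that attain the minimum somewhere contribute to roots; other lines are dominated. Here the surviving (envelope) indices are i = 3, i = 2, i = 1, i = 0.
Intersections between consecutive envelope lines give the roots: for adjacent envelope indices i < j the intersection is x = (a_i − a_j) / (j − i). Reading off the sorted break points: {-5, -1, 4}.
Verification: at each break x_0, at least two indices attain the minimum of min_i(a_i + i · x_0).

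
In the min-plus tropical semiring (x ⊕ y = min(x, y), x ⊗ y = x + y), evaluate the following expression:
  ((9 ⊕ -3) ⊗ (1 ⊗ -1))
((9 ⊕ -3) ⊗ (1 ⊗ -1)) = -3

Expand innermost to outermost. Recall ⊕ takes the minimum of its arguments and ⊗ takes their sum. Working out the expression ((9 ⊕ -3) ⊗ (1 ⊗ -1)) gives -3.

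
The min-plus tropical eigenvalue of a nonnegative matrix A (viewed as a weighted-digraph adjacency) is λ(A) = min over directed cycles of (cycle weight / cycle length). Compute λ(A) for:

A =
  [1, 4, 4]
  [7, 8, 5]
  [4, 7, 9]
λ(A) = 1

Enumerate directed cycles and compute their means (weight / length). Sample:
  cycle 0 → 0: weight = 1, length = 1, mean = 1/1 ≈ 1.000
  cycle 1 → 1: weight = 8, length = 1, mean = 8/1 ≈ 8.000
  cycle 2 → 2: weight = 9, length = 1, mean = 9/1 ≈ 9.000
  cycle 0 → 1 → 0: weight = 11, length = 2, mean = 11/2 ≈ 5.500
  cycle 0 → 2 → 0: weight = 8, length = 2, mean = 8/2 ≈ 4.000
  cycle 1 → 0 → 1: weight = 11, length = 2, mean = 11/2 ≈ 5.500
Minimum mean = 1.000, attained e.g. along the cycle 0 → 0 with weight 1 and length 1. So λ(A) = 1/1 = 1.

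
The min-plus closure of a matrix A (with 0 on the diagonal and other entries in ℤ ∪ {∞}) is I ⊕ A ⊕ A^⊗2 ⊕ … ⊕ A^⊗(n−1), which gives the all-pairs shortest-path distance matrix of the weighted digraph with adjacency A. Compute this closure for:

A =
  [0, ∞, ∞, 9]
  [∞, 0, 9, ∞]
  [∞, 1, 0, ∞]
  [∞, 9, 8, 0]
Closure =
  [0, 18, 17, 9]
  [∞, 0, 9, ∞]
  [∞, 1, 0, ∞]
  [∞, 9, 8, 0]

This is the Floyd-Warshall all-pairs shortest-path computation. For each intermediate vertex k = 0, 1, …, 3, update dist[i][j] ← min(dist[i][j], dist[i][k] + dist[k][j]). The final matrix gives, for each (i, j), the minimum total weight of any directed path from i to j (possibly empty when i = j).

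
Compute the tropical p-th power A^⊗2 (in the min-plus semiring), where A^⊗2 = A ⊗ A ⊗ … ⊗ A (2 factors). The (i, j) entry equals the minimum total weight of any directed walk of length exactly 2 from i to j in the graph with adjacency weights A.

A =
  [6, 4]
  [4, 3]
A^⊗2 =
  [8, 7]
  [7, 6]

Each entry (A^⊗2)_ij equals the minimum over all length-2 walks i = v_0 → v_1 → … → v_2 = j of Σ_t A[v_t][v_{t+1}]. For example, for (i, j) = (0, 1) we minimise over 2 possible intermediate vertex sequences; the minimum is 7, attained along the walk 0 → 1 → 1.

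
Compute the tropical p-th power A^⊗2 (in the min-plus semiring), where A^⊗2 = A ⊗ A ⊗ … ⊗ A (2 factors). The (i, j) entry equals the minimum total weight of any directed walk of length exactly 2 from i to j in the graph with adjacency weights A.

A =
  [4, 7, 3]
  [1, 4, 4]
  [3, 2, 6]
A^⊗2 =
  [6, 5, 7]
  [5, 6, 4]
  [3, 6, 6]

Each entry (A^⊗2)_ij equals the minimum over all length-2 walks i = v_0 → v_1 → … → v_2 = j of Σ_t A[v_t][v_{t+1}]. For example, for (i, j) = (0, 2) we minimise over 3 possible intermediate vertex sequences; the minimum is 7, attained along the walk 0 → 0 → 2.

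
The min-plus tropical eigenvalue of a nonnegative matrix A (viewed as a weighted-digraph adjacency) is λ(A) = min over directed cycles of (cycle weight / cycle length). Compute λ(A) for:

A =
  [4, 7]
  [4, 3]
λ(A) = 3

Enumerate directed cycles and compute their means (weight / length). Sample:
  cycle 0 → 0: weight = 4, length = 1, mean = 4/1 ≈ 4.000
  cycle 1 → 1: weight = 3, length = 1, mean = 3/1 ≈ 3.000
  cycle 0 → 1 → 0: weight = 11, length = 2, mean = 11/2 ≈ 5.500
  cycle 1 → 0 → 1: weight = 11, length = 2, mean = 11/2 ≈ 5.500
Minimum mean = 3.000, attained e.g. along the cycle 1 → 1 with weight 3 and length 1. So λ(A) = 3/1 = 3.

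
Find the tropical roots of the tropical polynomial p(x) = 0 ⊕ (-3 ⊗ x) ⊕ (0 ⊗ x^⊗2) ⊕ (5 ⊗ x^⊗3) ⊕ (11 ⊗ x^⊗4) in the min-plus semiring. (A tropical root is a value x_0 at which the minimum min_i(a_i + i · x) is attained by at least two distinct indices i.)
Roots: {-6, -5, -3, 3}

Each tropical root is a break point of the lower envelope of the lines y = a_i + i · x (there are 5 lines, with slopes 0, 1, ..., 4). Only the lines that attain the minimum somewhere contribute to roots; other lines are dominated. Here the surviving (envelope) indices are i = 4, i = 3, i = 2, i = 1, i = 0.
Intersections between consecutive envelope lines give the roots: for adjacent envelope indices i < j the intersection is x = (a_i − a_j) / (j − i). Reading off the sorted break points: {-6, -5, -3, 3}.
Verification: at each break x_0, at least two indices attain the minimum of min_i(a_i + i · x_0).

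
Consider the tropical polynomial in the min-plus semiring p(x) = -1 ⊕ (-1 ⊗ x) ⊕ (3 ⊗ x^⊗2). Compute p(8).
p(8) = -1

A tropical monomial a ⊗ x^⊗i evaluates to a + i · x. Evaluating each term at x = 8:
  Term 0 contributes -1 + 0 · 8 = -1
  Term 1 contributes -1 + 1 · 8 = 7
  Term 2 contributes 3 + 2 · 8 = 19
p(8) = ⊕ of these = min[-1, 7, 19] = -1.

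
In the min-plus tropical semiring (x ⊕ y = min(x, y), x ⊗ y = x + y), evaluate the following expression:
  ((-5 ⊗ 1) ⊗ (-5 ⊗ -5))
((-5 ⊗ 1) ⊗ (-5 ⊗ -5)) = -14

Expand innermost to outermost. Recall ⊕ takes the minimum of its arguments and ⊗ takes their sum. Working out the expression ((-5 ⊗ 1) ⊗ (-5 ⊗ -5)) gives -14.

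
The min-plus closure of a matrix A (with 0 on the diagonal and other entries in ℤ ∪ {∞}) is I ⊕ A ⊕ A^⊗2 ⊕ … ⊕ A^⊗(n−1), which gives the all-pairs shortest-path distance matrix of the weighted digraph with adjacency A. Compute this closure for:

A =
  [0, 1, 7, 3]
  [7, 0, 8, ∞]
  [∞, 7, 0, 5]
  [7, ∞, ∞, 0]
Closure =
  [0, 1, 7, 3]
  [7, 0, 8, 10]
  [12, 7, 0, 5]
  [7, 8, 14, 0]

This is the Floyd-Warshall all-pairs shortest-path computation. For each intermediate vertex k = 0, 1, …, 3, update dist[i][j] ← min(dist[i][j], dist[i][k] + dist[k][j]). The final matrix gives, for each (i, j), the minimum total weight of any directed path from i to j (possibly empty when i = j).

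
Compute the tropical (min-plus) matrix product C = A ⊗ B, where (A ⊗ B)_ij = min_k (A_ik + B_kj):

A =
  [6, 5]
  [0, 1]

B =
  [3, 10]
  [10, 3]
A ⊗ B =
  [9, 8]
  [3, 4]

Apply the min-plus product entry-by-entry:
  C[0][0] = min over k of (A[0][0] + B[0][0] = 6 + 3 = 9, A[0][1] + B[1][0] = 5 + 10 = 15) = 9 (attained at k = 0)
  C[0][1] = min over k of (A[0][0] + B[0][1] = 6 + 10 = 16, A[0][1] + B[1][1] = 5 + 3 = 8) = 8 (attained at k = 1)
  C[1][0] = min over k of (A[1][0] + B[0][0] = 0 + 3 = 3, A[1][1] + B[1][0] = 1 + 10 = 11) = 3 (attained at k = 0)
  C[1][1] = min over k of (A[1][0] + B[0][1] = 0 + 10 = 10, A[1][1] + B[1][1] = 1 + 3 = 4) = 4 (attained at k = 1)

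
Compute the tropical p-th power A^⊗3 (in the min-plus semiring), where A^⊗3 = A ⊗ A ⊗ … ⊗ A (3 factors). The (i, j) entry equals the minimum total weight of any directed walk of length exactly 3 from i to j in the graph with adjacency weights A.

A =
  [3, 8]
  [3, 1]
A^⊗3 =
  [9, 10]
  [5, 3]

Each entry (A^⊗3)_ij equals the minimum over all length-3 walks i = v_0 → v_1 → … → v_3 = j of Σ_t A[v_t][v_{t+1}]. For example, for (i, j) = (0, 1) we minimise over 4 possible intermediate vertex sequences; the minimum is 10, attained along the walk 0 → 1 → 1 → 1.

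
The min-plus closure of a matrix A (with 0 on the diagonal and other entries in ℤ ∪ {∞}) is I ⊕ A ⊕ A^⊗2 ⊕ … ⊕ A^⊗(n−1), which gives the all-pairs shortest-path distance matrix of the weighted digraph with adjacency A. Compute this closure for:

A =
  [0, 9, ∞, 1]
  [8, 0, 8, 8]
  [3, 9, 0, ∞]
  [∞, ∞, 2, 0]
Closure =
  [0, 9, 3, 1]
  [8, 0, 8, 8]
  [3, 9, 0, 4]
  [5, 11, 2, 0]

This is the Floyd-Warshall all-pairs shortest-path computation. For each intermediate vertex k = 0, 1, …, 3, update dist[i][j] ← min(dist[i][j], dist[i][k] + dist[k][j]). The final matrix gives, for each (i, j), the minimum total weight of any directed path from i to j (possibly empty when i = j).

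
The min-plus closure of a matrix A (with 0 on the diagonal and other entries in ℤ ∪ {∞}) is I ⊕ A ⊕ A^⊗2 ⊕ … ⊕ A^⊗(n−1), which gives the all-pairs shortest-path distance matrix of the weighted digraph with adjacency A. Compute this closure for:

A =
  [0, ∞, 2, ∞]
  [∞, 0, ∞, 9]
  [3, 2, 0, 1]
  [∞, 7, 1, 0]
Closure =
  [0, 4, 2, 3]
  [13, 0, 10, 9]
  [3, 2, 0, 1]
  [4, 3, 1, 0]

This is the Floyd-Warshall all-pairs shortest-path computation. For each intermediate vertex k = 0, 1, …, 3, update dist[i][j] ← min(dist[i][j], dist[i][k] + dist[k][j]). The final matrix gives, for each (i, j), the minimum total weight of any directed path from i to j (possibly empty when i = j).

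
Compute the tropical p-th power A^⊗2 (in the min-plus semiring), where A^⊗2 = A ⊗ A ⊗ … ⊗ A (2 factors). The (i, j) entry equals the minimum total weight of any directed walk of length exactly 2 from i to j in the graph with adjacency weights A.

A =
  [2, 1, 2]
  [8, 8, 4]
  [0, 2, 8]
A^⊗2 =
  [2, 3, 4]
  [4, 6, 10]
  [2, 1, 2]

Each entry (A^⊗2)_ij equals the minimum over all length-2 walks i = v_0 → v_1 → … → v_2 = j of Σ_t A[v_t][v_{t+1}]. For example, for (i, j) = (0, 2) we minimise over 3 possible intermediate vertex sequences; the minimum is 4, attained along the walk 0 → 0 → 2.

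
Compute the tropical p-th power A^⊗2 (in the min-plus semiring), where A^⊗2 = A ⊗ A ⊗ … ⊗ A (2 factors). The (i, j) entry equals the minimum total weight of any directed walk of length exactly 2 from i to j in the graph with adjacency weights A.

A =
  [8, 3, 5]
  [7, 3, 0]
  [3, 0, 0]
A^⊗2 =
  [8, 5, 3]
  [3, 0, 0]
  [3, 0, 0]

Each entry (A^⊗2)_ij equals the minimum over all length-2 walks i = v_0 → v_1 → … → v_2 = j of Σ_t A[v_t][v_{t+1}]. For example, for (i, j) = (0, 2) we minimise over 3 possible intermediate vertex sequences; the minimum is 3, attained along the walk 0 → 1 → 2.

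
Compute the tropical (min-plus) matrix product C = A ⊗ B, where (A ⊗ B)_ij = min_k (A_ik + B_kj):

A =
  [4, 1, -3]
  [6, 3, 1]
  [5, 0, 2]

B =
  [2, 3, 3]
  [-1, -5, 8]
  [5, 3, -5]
A ⊗ B =
  [0, -4, -8]
  [2, -2, -4]
  [-1, -5, -3]

Apply the min-plus product entry-by-entry:
  C[0][0] = min over k of (A[0][0] + B[0][0] = 4 + 2 = 6, A[0][1] + B[1][0] = 1 + -1 = 0, A[0][2] + B[2][0] = -3 + 5 = 2) = 0 (attained at k = 1)
  C[0][1] = min over k of (A[0][0] + B[0][1] = 4 + 3 = 7, A[0][1] + B[1][1] = 1 + -5 = -4, A[0][2] + B[2][1] = -3 + 3 = 0) = -4 (attained at k = 1)
  C[0][2] = min over k of (A[0][0] + B[0][2] = 4 + 3 = 7, A[0][1] + B[1][2] = 1 + 8 = 9, A[0][2] + B[2][2] = -3 + -5 = -8) = -8 (attained at k = 2)
  C[1][0] = min over k of (A[1][0] + B[0][0] = 6 + 2 = 8, A[1][1] + B[1][0] = 3 + -1 = 2, A[1][2] + B[2][0] = 1 + 5 = 6) = 2 (attained at k = 1)
  C[1][1] = min over k of (A[1][0] + B[0][1] = 6 + 3 = 9, A[1][1] + B[1][1] = 3 + -5 = -2, A[1][2] + B[2][1] = 1 + 3 = 4) = -2 (attained at k = 1)
  C[1][2] = min over k of (A[1][0] + B[0][2] = 6 + 3 = 9, A[1][1] + B[1][2] = 3 + 8 = 11, A[1][2] + B[2][2] = 1 + -5 = -4) = -4 (attained at k = 2)
  C[2][0] = min over k of (A[2][0] + B[0][0] = 5 + 2 = 7, A[2][1] + B[1][0] = 0 + -1 = -1, A[2][2] + B[2][0] = 2 + 5 = 7) = -1 (attained at k = 1)
  C[2][1] = min over k of (A[2][0] + B[0][1] = 5 + 3 = 8, A[2][1] + B[1][1] = 0 + -5 = -5, A[2][2] + B[2][1] = 2 + 3 = 5) = -5 (attained at k = 1)
  C[2][2] = min over k of (A[2][0] + B[0][2] = 5 + 3 = 8, A[2][1] + B[1][2] = 0 + 8 = 8, A[2][2] + B[2][2] = 2 + -5 = -3) = -3 (attained at k = 2)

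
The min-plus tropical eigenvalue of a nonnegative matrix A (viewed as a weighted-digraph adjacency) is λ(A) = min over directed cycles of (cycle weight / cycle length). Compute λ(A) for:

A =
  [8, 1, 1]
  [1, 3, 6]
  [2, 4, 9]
λ(A) = 1

Enumerate directed cycles and compute their means (weight / length). Sample:
  cycle 0 → 0: weight = 8, length = 1, mean = 8/1 ≈ 8.000
  cycle 1 → 1: weight = 3, length = 1, mean = 3/1 ≈ 3.000
  cycle 2 → 2: weight = 9, length = 1, mean = 9/1 ≈ 9.000
  cycle 0 → 1 → 0: weight = 2, length = 2, mean = 2/2 ≈ 1.000
  cycle 0 → 2 → 0: weight = 3, length = 2, mean = 3/2 ≈ 1.500
  cycle 1 → 0 → 1: weight = 2, length = 2, mean = 2/2 ≈ 1.000
Minimum mean = 1.000, attained e.g. along the cycle 0 → 1 → 0 with weight 2 and length 2. So λ(A) = 2/2 = 1.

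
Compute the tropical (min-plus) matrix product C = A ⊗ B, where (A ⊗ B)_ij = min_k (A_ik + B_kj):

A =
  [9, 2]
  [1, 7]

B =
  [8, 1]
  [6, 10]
A ⊗ B =
  [8, 10]
  [9, 2]

Apply the min-plus product entry-by-entry:
  C[0][0] = min over k of (A[0][0] + B[0][0] = 9 + 8 = 17, A[0][1] + B[1][0] = 2 + 6 = 8) = 8 (attained at k = 1)
  C[0][1] = min over k of (A[0][0] + B[0][1] = 9 + 1 = 10, A[0][1] + B[1][1] = 2 + 10 = 12) = 10 (attained at k = 0)
  C[1][0] = min over k of (A[1][0] + B[0][0] = 1 + 8 = 9, A[1][1] + B[1][0] = 7 + 6 = 13) = 9 (attained at k = 0)
  C[1][1] = min over k of (A[1][0] + B[0][1] = 1 + 1 = 2, A[1][1] + B[1][1] = 7 + 10 = 17) = 2 (attained at k = 0)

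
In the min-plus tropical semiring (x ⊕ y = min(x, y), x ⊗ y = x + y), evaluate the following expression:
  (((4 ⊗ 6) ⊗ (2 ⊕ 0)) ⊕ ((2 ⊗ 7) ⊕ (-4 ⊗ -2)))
(((4 ⊗ 6) ⊗ (2 ⊕ 0)) ⊕ ((2 ⊗ 7) ⊕ (-4 ⊗ -2))) = -6

Expand innermost to outermost. Recall ⊕ takes the minimum of its arguments and ⊗ takes their sum. Working out the expression (((4 ⊗ 6) ⊗ (2 ⊕ 0)) ⊕ ((2 ⊗ 7) ⊕ (-4 ⊗ -2))) gives -6.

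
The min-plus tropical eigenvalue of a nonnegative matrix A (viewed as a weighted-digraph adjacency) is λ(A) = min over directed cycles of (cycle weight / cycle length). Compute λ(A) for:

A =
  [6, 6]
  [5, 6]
λ(A) = 11/2

Enumerate directed cycles and compute their means (weight / length). Sample:
  cycle 0 → 0: weight = 6, length = 1, mean = 6/1 ≈ 6.000
  cycle 1 → 1: weight = 6, length = 1, mean = 6/1 ≈ 6.000
  cycle 0 → 1 → 0: weight = 11, length = 2, mean = 11/2 ≈ 5.500
  cycle 1 → 0 → 1: weight = 11, length = 2, mean = 11/2 ≈ 5.500
Minimum mean = 5.500, attained e.g. along the cycle 0 → 1 → 0 with weight 11 and length 2. So λ(A) = 11/2 = 11/2.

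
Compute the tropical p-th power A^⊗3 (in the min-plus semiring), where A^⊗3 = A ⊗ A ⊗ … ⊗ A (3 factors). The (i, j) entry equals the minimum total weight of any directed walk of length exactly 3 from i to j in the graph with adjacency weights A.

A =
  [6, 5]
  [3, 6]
A^⊗3 =
  [14, 13]
  [11, 14]

Each entry (A^⊗3)_ij equals the minimum over all length-3 walks i = v_0 → v_1 → … → v_3 = j of Σ_t A[v_t][v_{t+1}]. For example, for (i, j) = (0, 1) we minimise over 4 possible intermediate vertex sequences; the minimum is 13, attained along the walk 0 → 1 → 0 → 1.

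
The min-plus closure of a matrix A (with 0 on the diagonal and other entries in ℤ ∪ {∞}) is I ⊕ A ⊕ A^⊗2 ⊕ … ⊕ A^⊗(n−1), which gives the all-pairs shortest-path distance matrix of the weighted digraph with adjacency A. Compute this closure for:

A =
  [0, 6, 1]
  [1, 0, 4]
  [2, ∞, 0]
Closure =
  [0, 6, 1]
  [1, 0, 2]
  [2, 8, 0]

This is the Floyd-Warshall all-pairs shortest-path computation. For each intermediate vertex k = 0, 1, …, 2, update dist[i][j] ← min(dist[i][j], dist[i][k] + dist[k][j]). The final matrix gives, for each (i, j), the minimum total weight of any directed path from i to j (possibly empty when i = j).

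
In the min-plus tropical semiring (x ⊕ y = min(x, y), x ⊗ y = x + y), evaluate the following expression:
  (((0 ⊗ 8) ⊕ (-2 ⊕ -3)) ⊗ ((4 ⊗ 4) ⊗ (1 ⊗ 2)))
(((0 ⊗ 8) ⊕ (-2 ⊕ -3)) ⊗ ((4 ⊗ 4) ⊗ (1 ⊗ 2))) = 8

Expand innermost to outermost. Recall ⊕ takes the minimum of its arguments and ⊗ takes their sum. Working out the expression (((0 ⊗ 8) ⊕ (-2 ⊕ -3)) ⊗ ((4 ⊗ 4) ⊗ (1 ⊗ 2))) gives 8.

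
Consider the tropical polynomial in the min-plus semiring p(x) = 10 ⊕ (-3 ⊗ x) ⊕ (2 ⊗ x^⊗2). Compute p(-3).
p(-3) = -6

A tropical monomial a ⊗ x^⊗i evaluates to a + i · x. Evaluating each term at x = -3:
  Term 0 contributes 10 + 0 · -3 = 10
  Term 1 contributes -3 + 1 · -3 = -6
  Term 2 contributes 2 + 2 · -3 = -4
p(-3) = ⊕ of these = min[10, -6, -4] = -6.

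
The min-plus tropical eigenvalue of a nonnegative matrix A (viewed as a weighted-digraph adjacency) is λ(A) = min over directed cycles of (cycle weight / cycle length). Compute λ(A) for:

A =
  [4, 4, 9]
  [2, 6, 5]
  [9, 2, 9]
λ(A) = 3

Enumerate directed cycles and compute their means (weight / length). Sample:
  cycle 0 → 0: weight = 4, length = 1, mean = 4/1 ≈ 4.000
  cycle 1 → 1: weight = 6, length = 1, mean = 6/1 ≈ 6.000
  cycle 2 → 2: weight = 9, length = 1, mean = 9/1 ≈ 9.000
  cycle 0 → 1 → 0: weight = 6, length = 2, mean = 6/2 ≈ 3.000
  cycle 0 → 2 → 0: weight = 18, length = 2, mean = 18/2 ≈ 9.000
  cycle 1 → 0 → 1: weight = 6, length = 2, mean = 6/2 ≈ 3.000
Minimum mean = 3.000, attained e.g. along the cycle 0 → 1 → 0 with weight 6 and length 2. So λ(A) = 6/2 = 3.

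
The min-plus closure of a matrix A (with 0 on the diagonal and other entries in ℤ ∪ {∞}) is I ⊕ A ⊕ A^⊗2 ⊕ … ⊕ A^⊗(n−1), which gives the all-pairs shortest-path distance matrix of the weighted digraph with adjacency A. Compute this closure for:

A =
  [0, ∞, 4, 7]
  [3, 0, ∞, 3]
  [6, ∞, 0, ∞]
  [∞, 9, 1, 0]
Closure =
  [0, 16, 4, 7]
  [3, 0, 4, 3]
  [6, 22, 0, 13]
  [7, 9, 1, 0]

This is the Floyd-Warshall all-pairs shortest-path computation. For each intermediate vertex k = 0, 1, …, 3, update dist[i][j] ← min(dist[i][j], dist[i][k] + dist[k][j]). The final matrix gives, for each (i, j), the minimum total weight of any directed path from i to j (possibly empty when i = j).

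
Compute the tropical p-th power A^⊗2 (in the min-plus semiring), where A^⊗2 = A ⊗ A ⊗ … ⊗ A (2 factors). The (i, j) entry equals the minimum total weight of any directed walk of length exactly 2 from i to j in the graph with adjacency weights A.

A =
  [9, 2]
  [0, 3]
A^⊗2 =
  [2, 5]
  [3, 2]

Each entry (A^⊗2)_ij equals the minimum over all length-2 walks i = v_0 → v_1 → … → v_2 = j of Σ_t A[v_t][v_{t+1}]. For example, for (i, j) = (0, 1) we minimise over 2 possible intermediate vertex sequences; the minimum is 5, attained along the walk 0 → 1 → 1.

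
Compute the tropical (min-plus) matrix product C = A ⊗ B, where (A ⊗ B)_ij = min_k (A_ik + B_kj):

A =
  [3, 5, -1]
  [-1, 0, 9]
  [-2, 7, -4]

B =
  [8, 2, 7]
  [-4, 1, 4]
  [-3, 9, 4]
A ⊗ B =
  [-4, 5, 3]
  [-4, 1, 4]
  [-7, 0, 0]

Apply the min-plus product entry-by-entry:
  C[0][0] = min over k of (A[0][0] + B[0][0] = 3 + 8 = 11, A[0][1] + B[1][0] = 5 + -4 = 1, A[0][2] + B[2][0] = -1 + -3 = -4) = -4 (attained at k = 2)
  C[0][1] = min over k of (A[0][0] + B[0][1] = 3 + 2 = 5, A[0][1] + B[1][1] = 5 + 1 = 6, A[0][2] + B[2][1] = -1 + 9 = 8) = 5 (attained at k = 0)
  C[0][2] = min over k of (A[0][0] + B[0][2] = 3 + 7 = 10, A[0][1] + B[1][2] = 5 + 4 = 9, A[0][2] + B[2][2] = -1 + 4 = 3) = 3 (attained at k = 2)
  C[1][0] = min over k of (A[1][0] + B[0][0] = -1 + 8 = 7, A[1][1] + B[1][0] = 0 + -4 = -4, A[1][2] + B[2][0] = 9 + -3 = 6) = -4 (attained at k = 1)
  C[1][1] = min over k of (A[1][0] + B[0][1] = -1 + 2 = 1, A[1][1] + B[1][1] = 0 + 1 = 1, A[1][2] + B[2][1] = 9 + 9 = 18) = 1 (attained at k = 0)
  C[1][2] = min over k of (A[1][0] + B[0][2] = -1 + 7 = 6, A[1][1] + B[1][2] = 0 + 4 = 4, A[1][2] + B[2][2] = 9 + 4 = 13) = 4 (attained at k = 1)
  C[2][0] = min over k of (A[2][0] + B[0][0] = -2 + 8 = 6, A[2][1] + B[1][0] = 7 + -4 = 3, A[2][2] + B[2][0] = -4 + -3 = -7) = -7 (attained at k = 2)
  C[2][1] = min over k of (A[2][0] + B[0][1] = -2 + 2 = 0, A[2][1] + B[1][1] = 7 + 1 = 8, A[2][2] + B[2][1] = -4 + 9 = 5) = 0 (attained at k = 0)
  C[2][2] = min over k of (A[2][0] + B[0][2] = -2 + 7 = 5, A[2][1] + B[1][2] = 7 + 4 = 11, A[2][2] + B[2][2] = -4 + 4 = 0) = 0 (attained at k = 2)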